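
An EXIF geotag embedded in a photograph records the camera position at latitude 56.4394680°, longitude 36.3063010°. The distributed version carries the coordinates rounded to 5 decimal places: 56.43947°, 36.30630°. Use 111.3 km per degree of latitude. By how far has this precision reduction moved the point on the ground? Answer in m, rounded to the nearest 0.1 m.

The latitude changed by -0.0000020° and the longitude by +0.0000010°.
North–south shift: -0.0000020 × 111300 = -0.2226 m.
East–west at this latitude: 0.0000010° × 111300 × cos 56.4395° ≈ 0.0000010 × 61528.6 = 0.0615286 m.
Combined displacement = (0.2226² + 0.0615286²)^½ ≈ 0.230947 m.

0.2 m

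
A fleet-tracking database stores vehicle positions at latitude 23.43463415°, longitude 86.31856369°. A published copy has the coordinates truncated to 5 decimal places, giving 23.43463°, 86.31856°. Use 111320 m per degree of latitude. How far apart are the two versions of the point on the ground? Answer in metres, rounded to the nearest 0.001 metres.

Δlat = 23.43463415 − 23.43463 = +0.00000415°; Δlon = 86.31856369 − 86.31856 = +0.00000369°.
North–south shift: 0.00000415 × 111320 = 0.461978 m.
E–W at 23.4346°: 0.00000369° × 111320 × cos 23.4346° = 0.00000369 × 111320 × 0.9175 ≈ 0.376888 m.
Combined displacement = (0.461978² + 0.376888²)^½ ≈ 0.596212 m.

0.596 metres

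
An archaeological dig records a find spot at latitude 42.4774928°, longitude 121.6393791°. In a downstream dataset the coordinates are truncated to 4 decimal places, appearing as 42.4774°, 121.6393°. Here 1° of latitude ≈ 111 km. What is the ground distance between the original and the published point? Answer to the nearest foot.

40 feet

The latitude changed by +0.0000928° and the longitude by +0.0000791°.
North–south shift: 0.0000928 × 111000 = 10.3008 m.
East–west at this latitude: 0.0000791° × 111000 × cos 42.4774° ≈ 0.0000791 × 81867.4 = 6.47571 m.
Distance: √(10.3008² + 6.47571²) ≈ 12.1672 m.
In feet: 12.1672 m ÷ 0.3048 ≈ 39.919 ft.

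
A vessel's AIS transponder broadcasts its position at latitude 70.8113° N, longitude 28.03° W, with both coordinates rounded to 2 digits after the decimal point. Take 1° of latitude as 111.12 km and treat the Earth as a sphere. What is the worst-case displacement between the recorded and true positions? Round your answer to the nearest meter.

Rounding to 2 decimal places leaves each coordinate within ±0.005° of the true value.
Latitude error → 0.005 × 111120 = 555.6 m along the meridian.
East–west component at 70.8113°: 0.005° × 111120 × cos 70.8113° ≈ 0.005 × 36523 ≈ 182.615 m.
The two errors are perpendicular, so the maximum displacement is √(555.6² + 182.615²) ≈ 584.841 m.

585 meters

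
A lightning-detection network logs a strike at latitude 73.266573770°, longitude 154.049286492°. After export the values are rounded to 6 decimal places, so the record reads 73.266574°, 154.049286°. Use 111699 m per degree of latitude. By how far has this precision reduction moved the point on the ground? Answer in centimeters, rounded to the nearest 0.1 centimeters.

The latitude changed by -0.000000230° and the longitude by +0.000000492°.
North–south shift: -0.000000230 × 111699 = -0.0256908 m.
E–W at 73.2666°: 0.000000492° × 111699 × cos 73.2666° = 0.000000492 × 111699 × 0.2879 ≈ 0.0158229 m.
Combined displacement = (0.0256908² + 0.0158229²)^½ ≈ 0.0301725 m.
That is 0.0301725 m = 3.0172 cm.

3.0 centimeters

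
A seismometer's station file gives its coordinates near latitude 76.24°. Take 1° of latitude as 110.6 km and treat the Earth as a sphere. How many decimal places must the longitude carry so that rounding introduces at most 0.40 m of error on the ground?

5

At 76.24° one degree of longitude covers 110600 × cos 76.24° ≈ 110600 × 0.2379 ≈ 26306.8 m.
With N decimal places the half-ulp bound is 0.5·10⁻ᴺ°, or 0.5·10⁻ᴺ × 26306.8 m on the ground.
Need 0.5 × 26306.8 × 10⁻ᴺ ≤ 0.40 → 10⁻ᴺ ≤ 3.041e-05, so N ≥ 4.52.
N = 4 would give 1.32 m (too coarse); N = 5 gives 0.132 m ≤ 0.40 m.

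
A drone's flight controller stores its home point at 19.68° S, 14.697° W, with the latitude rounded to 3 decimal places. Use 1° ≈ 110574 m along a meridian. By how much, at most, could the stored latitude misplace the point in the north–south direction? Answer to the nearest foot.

181 feet

Rounding to 3 decimal places leaves the latitude within ±0.0005° of the true value.
North–south distance: 0.0005° × 110574 m/° = 55.287 m.
Converting: 55.287 m × 3.2808 ft/m ≈ 181.39 ft.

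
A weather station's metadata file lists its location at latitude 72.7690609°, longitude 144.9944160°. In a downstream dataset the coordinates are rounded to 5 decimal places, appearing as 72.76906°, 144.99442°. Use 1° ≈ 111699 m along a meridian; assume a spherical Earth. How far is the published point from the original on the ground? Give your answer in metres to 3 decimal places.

0.166 metres

Δlat = 72.7690609 − 72.76906 = +0.0000009°; Δlon = 144.9944160 − 144.99442 = -0.0000040°.
North–south shift: 0.0000009 × 111699 = 0.100529 m.
East–west at this latitude: -0.0000040° × 111699 × cos 72.7691° ≈ -0.0000040 × 33087.9 = -0.132352 m.
Combined displacement = (0.100529² + 0.132352²)^½ ≈ 0.166202 m.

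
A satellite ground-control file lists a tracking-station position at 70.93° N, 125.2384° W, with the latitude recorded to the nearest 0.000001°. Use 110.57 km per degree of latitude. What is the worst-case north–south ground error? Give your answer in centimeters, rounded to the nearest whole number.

Rounding to 6 decimal places leaves the latitude within ±5e-07° of the true value.
North–south distance: 5e-07° × 110570 m/° = 0.055285 m.
That is 0.055285 m = 5.5285 cm.

6 centimeters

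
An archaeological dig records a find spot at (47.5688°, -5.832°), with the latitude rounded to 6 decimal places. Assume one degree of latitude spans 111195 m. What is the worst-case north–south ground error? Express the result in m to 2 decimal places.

0.06 m

Rounding to 6 decimal places leaves the latitude within ±5e-07° of the true value.
Along the meridian that is 5e-07° × 111195 m/° = 0.0555975 m.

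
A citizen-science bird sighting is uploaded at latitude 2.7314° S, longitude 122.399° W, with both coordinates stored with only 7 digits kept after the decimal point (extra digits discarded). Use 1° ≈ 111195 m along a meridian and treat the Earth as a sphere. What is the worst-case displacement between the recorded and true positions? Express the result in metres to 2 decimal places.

Truncating at 7 decimal places can drop up to a full unit in the last place, so each coordinate may be off by as much as 1e-07°.
North–south component: 1e-07° × 111195 = 0.0111195 m.
Longitude error → 1e-07 × 111195 × cos 2.7314° = 1e-07 × 111195 × 0.9989 ≈ 0.0111069 m.
Worst case both components are at the extreme and orthogonal: √(0.0111195² + 0.0111069²) ≈ 0.0157164 m.

0.02 metres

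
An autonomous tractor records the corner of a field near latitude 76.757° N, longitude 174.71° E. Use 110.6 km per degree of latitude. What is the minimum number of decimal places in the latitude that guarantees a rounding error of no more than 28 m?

One degree of latitude covers 110600 m.
With N decimal places the half-ulp bound is 0.5·10⁻ᴺ°, or 0.5·10⁻ᴺ × 110600 m on the ground.
Setting 55300 × 10⁻ᴺ ≤ 28 gives 10ᴺ ≥ 1975, i.e. N ≥ 3.30.
At 3 places the error can reach 55.3 m, but 4 places keeps it to 5.53 m.

4 decimal places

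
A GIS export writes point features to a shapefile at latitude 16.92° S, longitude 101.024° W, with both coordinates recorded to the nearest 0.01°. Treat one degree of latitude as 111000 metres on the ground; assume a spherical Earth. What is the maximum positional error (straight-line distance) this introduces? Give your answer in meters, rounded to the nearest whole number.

768 meters

Rounding to 2 decimal places leaves each coordinate within ±0.005° of the true value.
Latitude error → 0.005 × 111000 = 555 m along the meridian.
East–west component at 16.92°: 0.005° × 111000 × cos 16.92° ≈ 0.005 × 106195 ≈ 530.975 m.
Combining orthogonally: (555² + 530.975²)^½ ≈ 768.088 m.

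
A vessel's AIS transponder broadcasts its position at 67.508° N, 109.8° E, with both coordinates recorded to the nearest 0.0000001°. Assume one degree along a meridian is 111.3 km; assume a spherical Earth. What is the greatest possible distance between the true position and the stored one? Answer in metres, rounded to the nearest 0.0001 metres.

0.0060 metres

Rounding to 7 decimal places leaves each coordinate within ±5e-08° of the true value.
Latitude error → 5e-08 × 111300 = 0.005565 m along the meridian.
East–west component at 67.508°: 5e-08° × 111300 × cos 67.508° ≈ 5e-08 × 42578.3 ≈ 0.00212892 m.
The two errors are perpendicular, so the maximum displacement is √(0.005565² + 0.00212892²) ≈ 0.00595831 m.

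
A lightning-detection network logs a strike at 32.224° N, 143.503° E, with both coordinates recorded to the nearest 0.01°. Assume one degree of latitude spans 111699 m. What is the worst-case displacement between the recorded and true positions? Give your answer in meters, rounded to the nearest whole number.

732 meters

Rounding to 2 decimal places leaves each coordinate within ±0.005° of the true value.
North–south component: 0.005° × 111699 = 558.495 m.
E–W at 32.224°: 0.005° × 111699 × cos 32.224° = 0.005 × 111699 × 0.8460 ≈ 472.47 m.
Worst case both components are at the extreme and orthogonal: √(558.495² + 472.47²) ≈ 731.536 m.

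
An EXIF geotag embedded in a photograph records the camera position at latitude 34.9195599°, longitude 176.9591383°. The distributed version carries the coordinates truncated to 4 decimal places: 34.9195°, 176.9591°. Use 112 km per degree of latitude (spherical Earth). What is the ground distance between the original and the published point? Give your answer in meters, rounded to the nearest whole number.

8 meters

The latitude changed by +0.0000599° and the longitude by +0.0000383°.
North–south shift: 0.0000599 × 112000 = 6.7088 m.
East–west at this latitude: 0.0000383° × 112000 × cos 34.9195° ≈ 0.0000383 × 91835.2 = 3.51729 m.
Distance: √(6.7088² + 3.51729²) ≈ 7.57491 m.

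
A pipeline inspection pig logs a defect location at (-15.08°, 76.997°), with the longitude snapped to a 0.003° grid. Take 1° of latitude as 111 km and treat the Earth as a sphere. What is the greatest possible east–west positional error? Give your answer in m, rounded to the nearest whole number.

With a 0.003° grid the true value lies within half a step, ±0.003°/2 = ±0.0015°, of the stored one.
At latitude 15.08° a degree of longitude spans 111000 m × cos 15.08° = 111000 × 0.9656 ≈ 107178 m.
So at most 0.0015° × 107178 ≈ 160.766 m east–west.

161 m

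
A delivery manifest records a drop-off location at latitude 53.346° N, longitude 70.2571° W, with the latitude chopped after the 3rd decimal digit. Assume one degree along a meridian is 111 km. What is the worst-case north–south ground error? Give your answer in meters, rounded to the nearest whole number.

111 meters

Truncating at 3 decimal places can drop up to a full unit in the last place, so the latitude may be off by as much as 0.001°.
Along the meridian that is 0.001° × 111000 m/° = 111 m.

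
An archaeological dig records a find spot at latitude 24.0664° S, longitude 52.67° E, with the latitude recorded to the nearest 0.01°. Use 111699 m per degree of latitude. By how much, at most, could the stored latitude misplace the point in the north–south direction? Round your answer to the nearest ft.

1832 ft

Rounding to 2 decimal places leaves the latitude within ±0.005° of the true value.
Along the meridian that is 0.005° × 111699 m/° = 558.495 m.
Converting: 558.495 m × 3.2808 ft/m ≈ 1832.3 ft.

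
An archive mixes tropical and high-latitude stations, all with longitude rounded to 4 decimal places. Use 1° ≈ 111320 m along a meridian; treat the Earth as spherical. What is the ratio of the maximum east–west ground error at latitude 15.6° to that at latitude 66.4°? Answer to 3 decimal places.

Rounding to 4 decimal places leaves the longitude within ±5e-05° of the true value.
At 15.6°: 5e-05° × 111320 × cos 15.6° = 5e-05 × 111320 × 0.9632 ≈ 5.361 m.
Error at 66.4° = 5e-05° × 111320 × cos 66.4° ≈ 5.566 × 0.4003 = 2.2283 m.
The ratio reduces to cos 15.6° / cos 66.4° = 0.9632/0.4003 ≈ 2.4058.

2.406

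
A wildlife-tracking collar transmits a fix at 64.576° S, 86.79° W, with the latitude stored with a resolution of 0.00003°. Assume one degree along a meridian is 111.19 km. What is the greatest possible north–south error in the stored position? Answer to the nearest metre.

2 metres

With a 0.00003° grid the true value lies within half a step, ±0.00003°/2 = ±1.5e-05°, of the stored one.
So the N–S error is at most 1.5e-05 × 111190 = 1.66785 m.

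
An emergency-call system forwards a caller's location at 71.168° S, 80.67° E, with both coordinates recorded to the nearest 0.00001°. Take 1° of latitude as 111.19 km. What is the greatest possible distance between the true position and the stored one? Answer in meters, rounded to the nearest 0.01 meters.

Rounding to 5 decimal places leaves each coordinate within ±5e-06° of the true value.
North–south component: 5e-06° × 111190 = 0.55595 m.
E–W at 71.168°: 5e-06° × 111190 × cos 71.168° = 5e-06 × 111190 × 0.3228 ≈ 0.179458 m.
Combining orthogonally: (0.55595² + 0.179458²)^½ ≈ 0.584196 m.

0.58 meters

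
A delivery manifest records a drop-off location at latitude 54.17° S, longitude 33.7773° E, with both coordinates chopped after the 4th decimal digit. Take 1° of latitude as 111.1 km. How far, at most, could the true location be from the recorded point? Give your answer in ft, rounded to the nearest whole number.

42 ft

Truncating at 4 decimal places can drop up to a full unit in the last place, so each coordinate may be off by as much as 0.0001°.
Latitude error → 0.0001 × 111100 = 11.11 m along the meridian.
Longitude error → 0.0001 × 111100 × cos 54.17° = 0.0001 × 111100 × 0.5854 ≈ 6.5036 m.
Combining orthogonally: (11.11² + 6.5036²)^½ ≈ 12.8736 m.
Converting: 12.8736 m × 3.2808 ft/m ≈ 42.236 ft.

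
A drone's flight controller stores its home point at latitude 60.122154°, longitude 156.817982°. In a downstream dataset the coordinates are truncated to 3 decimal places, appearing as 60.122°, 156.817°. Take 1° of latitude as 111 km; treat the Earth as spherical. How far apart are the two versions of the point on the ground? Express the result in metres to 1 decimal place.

56.9 metres

Δlat = 60.122154 − 60.122 = +0.000154°; Δlon = 156.817982 − 156.817 = +0.000982°.
North–south shift: 0.000154 × 111000 = 17.094 m.
E–W at 60.122°: 0.000982° × 111000 × cos 60.122° = 0.000982 × 111000 × 0.4982 ≈ 54.2999 m.
Hypotenuse of the two orthogonal shifts: √(17.094² + 54.2999²) = 56.927 m.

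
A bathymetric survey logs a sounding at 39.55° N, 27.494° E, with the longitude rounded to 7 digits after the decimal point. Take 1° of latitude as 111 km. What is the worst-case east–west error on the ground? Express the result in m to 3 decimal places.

Rounding to 7 decimal places leaves the longitude within ±5e-08° of the true value.
Parallels shrink by cos φ, so at 39.55° a degree of longitude is 111000 × 0.7711 ≈ 85588.7 m.
East–west error: 5e-08° × 85588.7 m/° ≈ 0.00427943 m.

0.004 m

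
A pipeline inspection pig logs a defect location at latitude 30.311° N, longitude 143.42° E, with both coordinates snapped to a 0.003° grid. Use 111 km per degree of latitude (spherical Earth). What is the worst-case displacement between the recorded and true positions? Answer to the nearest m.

With a 0.003° grid the true value lies within half a step, ±0.003°/2 = ±0.0015°, of the stored one.
Latitude error → 0.0015 × 111000 = 166.5 m along the meridian.
Longitude error → 0.0015 × 111000 × cos 30.311° = 0.0015 × 111000 × 0.8633 ≈ 143.739 m.
The two errors are perpendicular, so the maximum displacement is √(166.5² + 143.739²) ≈ 219.962 m.

220 m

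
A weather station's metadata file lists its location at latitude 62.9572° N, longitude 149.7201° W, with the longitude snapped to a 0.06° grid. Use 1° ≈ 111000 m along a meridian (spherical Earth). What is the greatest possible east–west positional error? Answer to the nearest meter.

With a 0.06° grid the true value lies within half a step, ±0.06°/2 = ±0.03°, of the stored one.
At latitude 62.9572° a degree of longitude spans 111000 m × cos 62.9572° = 111000 × 0.4547 ≈ 50466.8 m.
East–west error: 0.03° × 50466.8 m/° ≈ 1514 m.

1514 meters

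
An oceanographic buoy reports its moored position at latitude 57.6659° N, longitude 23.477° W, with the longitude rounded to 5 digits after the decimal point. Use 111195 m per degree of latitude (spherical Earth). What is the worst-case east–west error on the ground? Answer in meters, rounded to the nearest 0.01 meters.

0.30 meters

Rounding to 5 decimal places leaves the longitude within ±5e-06° of the true value.
At latitude 57.6659° a degree of longitude spans 111195 m × cos 57.6659° = 111195 × 0.5349 ≈ 59473.2 m.
East–west error: 5e-06° × 59473.2 m/° ≈ 0.297366 m.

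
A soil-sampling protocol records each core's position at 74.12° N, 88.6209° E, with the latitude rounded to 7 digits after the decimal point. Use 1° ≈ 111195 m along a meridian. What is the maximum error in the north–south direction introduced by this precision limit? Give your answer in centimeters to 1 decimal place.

Rounding to 7 decimal places leaves the latitude within ±5e-08° of the true value.
So the N–S error is at most 5e-08 × 111195 = 0.00555975 m.
That is 0.00555975 m = 0.55597 cm.

0.6 centimeters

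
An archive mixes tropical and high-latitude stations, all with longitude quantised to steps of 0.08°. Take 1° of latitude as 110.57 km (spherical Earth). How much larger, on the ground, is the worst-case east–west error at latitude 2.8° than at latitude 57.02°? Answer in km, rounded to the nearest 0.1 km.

With a 0.08° grid the true value lies within half a step, ±0.08°/2 = ±0.04°, of the stored one.
At 2.8°: 0.04° × 110570 × cos 2.8° = 0.04 × 110570 × 0.9988 ≈ 4417.5 m.
Error at 57.02° = 0.04° × 110570 × cos 57.02° ≈ 4422.8 × 0.5443 = 2407.5 m.
So the lower-latitude error exceeds the higher by 4417.5 − 2407.5 = 2010 m.
That is 2009.99 m = 2.01 km.

2.0 km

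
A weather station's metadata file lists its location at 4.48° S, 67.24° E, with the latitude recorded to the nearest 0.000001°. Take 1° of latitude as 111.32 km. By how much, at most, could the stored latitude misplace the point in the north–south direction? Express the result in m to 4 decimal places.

0.0557 m

Rounding to 6 decimal places leaves the latitude within ±5e-07° of the true value.
Along the meridian that is 5e-07° × 111320 m/° = 0.05566 m.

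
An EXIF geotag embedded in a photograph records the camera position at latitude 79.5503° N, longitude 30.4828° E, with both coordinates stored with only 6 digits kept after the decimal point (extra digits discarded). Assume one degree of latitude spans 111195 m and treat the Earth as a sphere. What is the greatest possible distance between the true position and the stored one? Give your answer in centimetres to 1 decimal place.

Truncating at 6 decimal places can drop up to a full unit in the last place, so each coordinate may be off by as much as 1e-06°.
Latitude error → 1e-06 × 111195 = 0.111195 m along the meridian.
East–west component at 79.5503°: 1e-06° × 111195 × cos 79.5503° ≈ 1e-06 × 20167.7 ≈ 0.0201677 m.
The two errors are perpendicular, so the maximum displacement is √(0.111195² + 0.0201677²) ≈ 0.113009 m.
That is 0.113009 m = 11.301 cm.

11.3 centimetres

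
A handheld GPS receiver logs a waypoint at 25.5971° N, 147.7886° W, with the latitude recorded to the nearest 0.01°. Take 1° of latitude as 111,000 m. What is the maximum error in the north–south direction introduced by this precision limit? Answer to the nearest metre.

Rounding to 2 decimal places leaves the latitude within ±0.005° of the true value.
So the N–S error is at most 0.005 × 111000 = 555 m.

555 metres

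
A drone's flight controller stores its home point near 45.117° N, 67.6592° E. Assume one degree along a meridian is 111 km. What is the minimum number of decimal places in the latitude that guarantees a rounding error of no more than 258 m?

3 decimal places

One degree of latitude covers 111000 m.
N decimal places → at most half a unit in the last place, 0.5 × 10⁻ᴺ° = 111000/2 × 10⁻ᴺ m.
Need 0.5 × 111000 × 10⁻ᴺ ≤ 258 → 10⁻ᴺ ≤ 4.649e-03, so N ≥ 2.33.
N = 2 would give 555 m (too coarse); N = 3 gives 55.5 m ≤ 258 m.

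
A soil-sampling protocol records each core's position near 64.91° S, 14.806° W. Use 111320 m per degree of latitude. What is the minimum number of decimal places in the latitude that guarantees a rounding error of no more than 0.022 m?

7

One degree of latitude covers 111320 m.
N decimal places → at most half a unit in the last place, 0.5 × 10⁻ᴺ° = 111320/2 × 10⁻ᴺ m.
Setting 55660 × 10⁻ᴺ ≤ 0.022 gives 10ᴺ ≥ 2.53e+06, i.e. N ≥ 6.40.
So 7 decimal places suffice (0.00557 m); 6 would allow up to 0.0557 m.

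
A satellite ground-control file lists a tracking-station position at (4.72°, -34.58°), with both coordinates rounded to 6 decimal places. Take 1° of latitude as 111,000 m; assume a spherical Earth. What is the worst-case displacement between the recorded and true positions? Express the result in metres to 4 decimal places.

0.0784 metres

Rounding to 6 decimal places leaves each coordinate within ±5e-07° of the true value.
Latitude error → 5e-07 × 111000 = 0.0555 m along the meridian.
E–W at 4.72°: 5e-07° × 111000 × cos 4.72° = 5e-07 × 111000 × 0.9966 ≈ 0.0553118 m.
Combining orthogonally: (0.0555² + 0.0553118²)^½ ≈ 0.0783559 m.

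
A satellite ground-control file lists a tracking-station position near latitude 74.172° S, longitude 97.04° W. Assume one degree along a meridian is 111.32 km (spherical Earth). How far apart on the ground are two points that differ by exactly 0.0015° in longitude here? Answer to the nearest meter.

One degree of longitude here spans 111320 × cos 74.172° = 111320 × 0.2728 ≈ 30362.6 m; 0.0015° of that is 45.5439 m.

46 meters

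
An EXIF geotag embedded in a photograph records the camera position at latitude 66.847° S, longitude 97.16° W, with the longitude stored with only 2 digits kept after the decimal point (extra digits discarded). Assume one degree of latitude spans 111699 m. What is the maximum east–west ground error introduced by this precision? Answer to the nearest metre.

Truncating at 2 decimal places can drop up to a full unit in the last place, so the longitude may be off by as much as 0.01°.
Parallels shrink by cos φ, so at 66.847° a degree of longitude is 111699 × 0.3932 ≈ 43918.7 m.
So at most 0.01° × 43918.7 ≈ 439.187 m east–west.

439 metres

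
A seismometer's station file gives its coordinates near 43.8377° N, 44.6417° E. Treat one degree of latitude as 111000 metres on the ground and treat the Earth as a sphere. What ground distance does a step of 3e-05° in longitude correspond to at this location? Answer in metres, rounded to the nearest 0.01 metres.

3e-05° of longitude at 43.8377° is 3e-05 × 111000 × cos 43.8377° ≈ 3e-05 × 80064.8 = 2.40194 m.

2.40 metres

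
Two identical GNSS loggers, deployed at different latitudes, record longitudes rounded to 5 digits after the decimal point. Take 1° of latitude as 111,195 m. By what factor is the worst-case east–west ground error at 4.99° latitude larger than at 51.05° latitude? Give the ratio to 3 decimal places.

1.585

Rounding to 5 decimal places leaves the longitude within ±5e-06° of the true value.
Error at 4.99° = 5e-06° × 111195 × cos 4.99° ≈ 0.55597 × 0.9962 = 0.55387 m.
At 51.05°: 5e-06° × 111195 × cos 51.05° = 5e-06 × 111195 × 0.6286 ≈ 0.34951 m.
The ratio reduces to cos 4.99° / cos 51.05° = 0.9962/0.6286 ≈ 1.5847.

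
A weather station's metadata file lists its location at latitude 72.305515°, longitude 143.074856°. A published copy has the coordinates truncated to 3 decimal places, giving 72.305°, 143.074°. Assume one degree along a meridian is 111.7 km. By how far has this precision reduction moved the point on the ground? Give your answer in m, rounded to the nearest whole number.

Δlat = 72.305515 − 72.305 = +0.000515°; Δlon = 143.074856 − 143.074 = +0.000856°.
North–south shift: 0.000515 × 111700 = 57.5255 m.
East–west at this latitude: 0.000856° × 111700 × cos 72.305° ≈ 0.000856 × 33951.2 = 29.0622 m.
Distance: √(57.5255² + 29.0622²) ≈ 64.45 m.

64 m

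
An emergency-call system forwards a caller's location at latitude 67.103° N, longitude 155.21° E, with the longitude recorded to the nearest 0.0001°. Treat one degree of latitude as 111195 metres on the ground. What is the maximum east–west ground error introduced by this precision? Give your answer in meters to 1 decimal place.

2.2 meters

Rounding to 4 decimal places leaves the longitude within ±5e-05° of the true value.
One degree of longitude at 67.103° is 111195 × cos 67.103° ≈ 111195 × 0.3891 = 43263.3 m.
East–west error: 5e-05° × 43263.3 m/° ≈ 2.16316 m.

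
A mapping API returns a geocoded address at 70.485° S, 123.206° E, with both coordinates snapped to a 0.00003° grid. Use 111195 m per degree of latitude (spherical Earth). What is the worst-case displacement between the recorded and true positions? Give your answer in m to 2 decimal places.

1.76 m

With a 0.00003° grid the true value lies within half a step, ±0.00003°/2 = ±1.5e-05°, of the stored one.
Latitude error → 1.5e-05 × 111195 = 1.66793 m along the meridian.
East–west component at 70.485°: 1.5e-05° × 111195 × cos 70.485° ≈ 1.5e-05 × 37145.1 ≈ 0.557176 m.
Worst case both components are at the extreme and orthogonal: √(1.66793² + 0.557176²) ≈ 1.75853 m.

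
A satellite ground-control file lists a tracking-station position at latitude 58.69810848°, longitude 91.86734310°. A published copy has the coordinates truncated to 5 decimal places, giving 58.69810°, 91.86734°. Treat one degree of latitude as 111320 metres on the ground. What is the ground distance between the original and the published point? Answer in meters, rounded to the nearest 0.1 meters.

1.0 meters

Δlat = 58.69810848 − 58.69810 = +0.00000848°; Δlon = 91.86734310 − 91.86734 = +0.00000310°.
N–S: 0.00000848° × 111320 m/° = 0.943994 m.
E–W at 58.6981°: 0.00000310° × 111320 × cos 58.6981° = 0.00000310 × 111320 × 0.5195 ≈ 0.179292 m.
Combined displacement = (0.943994² + 0.179292²)^½ ≈ 0.960869 m.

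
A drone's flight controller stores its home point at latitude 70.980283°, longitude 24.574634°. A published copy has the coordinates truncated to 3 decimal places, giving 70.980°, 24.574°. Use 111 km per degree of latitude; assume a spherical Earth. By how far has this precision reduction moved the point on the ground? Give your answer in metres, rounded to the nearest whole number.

39 metres

The latitude changed by +0.000283° and the longitude by +0.000634°.
North–south shift: 0.000283 × 111000 = 31.413 m.
E–W at 70.98°: 0.000634° × 111000 × cos 70.98° = 0.000634 × 111000 × 0.3259 ≈ 22.9348 m.
Hypotenuse of the two orthogonal shifts: √(31.413² + 22.9348²) = 38.8945 m.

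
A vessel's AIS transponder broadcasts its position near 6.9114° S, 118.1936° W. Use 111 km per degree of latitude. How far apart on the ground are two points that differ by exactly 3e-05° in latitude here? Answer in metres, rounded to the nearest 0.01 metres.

3.33 metres

3e-05° × 111000 m/° = 3.33 m.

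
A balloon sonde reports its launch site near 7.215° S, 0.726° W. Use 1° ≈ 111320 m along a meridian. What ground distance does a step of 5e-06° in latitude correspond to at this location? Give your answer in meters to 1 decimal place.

0.6 meters

5e-06° × 111320 m/° = 0.5566 m.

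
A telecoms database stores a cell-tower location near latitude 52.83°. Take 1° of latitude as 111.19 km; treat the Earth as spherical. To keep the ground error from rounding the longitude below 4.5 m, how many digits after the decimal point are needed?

4 decimal places

At 52.83° one degree of longitude covers 111190 × cos 52.83° ≈ 111190 × 0.6042 ≈ 67179 m.
Rounding to N decimal places gives at most 0.5 × 10⁻ᴺ degrees of error, i.e. 0.5 × 10⁻ᴺ × 67179 m.
Setting 33589.5 × 10⁻ᴺ ≤ 4.5 gives 10ᴺ ≥ 7464, i.e. N ≥ 3.87.
At 3 places the error can reach 33.6 m, but 4 places keeps it to 3.36 m.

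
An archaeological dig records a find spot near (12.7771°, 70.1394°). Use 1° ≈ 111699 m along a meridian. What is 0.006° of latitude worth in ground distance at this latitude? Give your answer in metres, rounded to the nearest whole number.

0.006° × 111699 m/° = 670.194 m.

670 metres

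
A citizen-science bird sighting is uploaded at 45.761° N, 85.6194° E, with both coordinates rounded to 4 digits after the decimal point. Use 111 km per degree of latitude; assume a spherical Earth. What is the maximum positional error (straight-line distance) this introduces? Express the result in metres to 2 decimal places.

Rounding to 4 decimal places leaves each coordinate within ±5e-05° of the true value.
North–south component: 5e-05° × 111000 = 5.55 m.
Longitude error → 5e-05 × 111000 × cos 45.761° = 5e-05 × 111000 × 0.6977 ≈ 3.87197 m.
Worst case both components are at the extreme and orthogonal: √(5.55² + 3.87197²) ≈ 6.76718 m.

6.77 metres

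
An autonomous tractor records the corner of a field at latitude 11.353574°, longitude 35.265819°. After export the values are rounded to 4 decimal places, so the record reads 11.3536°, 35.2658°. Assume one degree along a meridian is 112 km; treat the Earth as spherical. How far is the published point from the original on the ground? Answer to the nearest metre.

4 metres

Δlat = 11.353574 − 11.3536 = -0.000026°; Δlon = 35.265819 − 35.2658 = +0.000019°.
North–south shift: -0.000026 × 112000 = -2.912 m.
E–W at 11.3536°: 0.000019° × 112000 × cos 11.3536° = 0.000019 × 112000 × 0.9804 ≈ 2.08636 m.
Combined displacement = (2.912² + 2.08636²)^½ ≈ 3.58227 m.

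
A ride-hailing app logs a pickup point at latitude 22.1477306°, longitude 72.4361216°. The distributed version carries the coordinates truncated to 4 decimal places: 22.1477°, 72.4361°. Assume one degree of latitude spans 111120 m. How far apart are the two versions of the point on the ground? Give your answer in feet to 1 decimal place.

13.3 feet

The latitude changed by +0.0000306° and the longitude by +0.0000216°.
N–S: 0.0000306° × 111120 m/° = 3.40027 m.
East–west at this latitude: 0.0000216° × 111120 × cos 22.1477° ≈ 0.0000216 × 102921 = 2.22309 m.
Hypotenuse of the two orthogonal shifts: √(3.40027² + 2.22309²) = 4.06251 m.
Converting: 4.06251 m × 3.2808 ft/m ≈ 13.328 ft.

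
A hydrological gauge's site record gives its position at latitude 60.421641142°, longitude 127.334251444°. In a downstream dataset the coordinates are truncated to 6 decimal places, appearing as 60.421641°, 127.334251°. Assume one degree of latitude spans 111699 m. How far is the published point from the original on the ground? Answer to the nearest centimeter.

The latitude changed by +0.000000142° and the longitude by +0.000000444°.
N–S: 0.000000142° × 111699 m/° = 0.0158613 m.
East–west at this latitude: 0.000000444° × 111699 × cos 60.4216° ≈ 0.000000444 × 55136.1 = 0.0244804 m.
Hypotenuse of the two orthogonal shifts: √(0.0158613² + 0.0244804²) = 0.0291697 m.
That is 0.0291697 m = 2.917 cm.

3 centimeters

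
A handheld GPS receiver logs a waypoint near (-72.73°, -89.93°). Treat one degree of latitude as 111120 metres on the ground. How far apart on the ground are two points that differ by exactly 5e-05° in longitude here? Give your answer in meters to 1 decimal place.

5e-05° of longitude at 72.73° is 5e-05 × 111120 × cos 72.73° ≈ 5e-05 × 32988.7 = 1.64944 m.

1.6 meters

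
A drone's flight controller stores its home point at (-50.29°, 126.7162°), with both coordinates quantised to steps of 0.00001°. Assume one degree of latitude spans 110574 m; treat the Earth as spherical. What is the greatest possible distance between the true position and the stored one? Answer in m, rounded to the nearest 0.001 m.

0.656 m

With a 0.00001° grid the true value lies within half a step, ±0.00001°/2 = ±5e-06°, of the stored one.
N–S: 5e-06° × 110574 m/° = 0.55287 m.
East–west component at 50.29°: 5e-06° × 110574 × cos 50.29° ≈ 5e-06 × 70646 ≈ 0.35323 m.
The two errors are perpendicular, so the maximum displacement is √(0.55287² + 0.35323²) ≈ 0.656077 m.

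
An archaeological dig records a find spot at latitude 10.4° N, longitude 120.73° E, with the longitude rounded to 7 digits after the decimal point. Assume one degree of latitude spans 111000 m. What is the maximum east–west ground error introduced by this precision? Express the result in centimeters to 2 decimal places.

0.55 centimeters

Rounding to 7 decimal places leaves the longitude within ±5e-08° of the true value.
At latitude 10.4° a degree of longitude spans 111000 m × cos 10.4° = 111000 × 0.9836 ≈ 109176 m.
So at most 5e-08° × 109176 ≈ 0.00545882 m east–west.
That is 0.00545882 m = 0.54588 cm.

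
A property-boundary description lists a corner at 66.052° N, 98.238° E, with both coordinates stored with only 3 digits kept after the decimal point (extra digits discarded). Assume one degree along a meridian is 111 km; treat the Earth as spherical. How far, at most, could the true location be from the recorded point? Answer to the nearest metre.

Truncating at 3 decimal places can drop up to a full unit in the last place, so each coordinate may be off by as much as 0.001°.
Latitude error → 0.001 × 111000 = 111 m along the meridian.
Longitude error → 0.001 × 111000 × cos 66.052° = 0.001 × 111000 × 0.4059 ≈ 45.0557 m.
The two errors are perpendicular, so the maximum displacement is √(111² + 45.0557²) ≈ 119.796 m.

120 metres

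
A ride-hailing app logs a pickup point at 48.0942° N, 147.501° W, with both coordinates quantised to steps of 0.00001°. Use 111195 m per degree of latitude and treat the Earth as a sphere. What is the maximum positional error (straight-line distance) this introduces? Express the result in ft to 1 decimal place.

2.2 ft

With a 0.00001° grid the true value lies within half a step, ±0.00001°/2 = ±5e-06°, of the stored one.
N–S: 5e-06° × 111195 m/° = 0.555975 m.
Longitude error → 5e-06 × 111195 × cos 48.0942° = 5e-06 × 111195 × 0.6679 ≈ 0.37134 m.
Worst case both components are at the extreme and orthogonal: √(0.555975² + 0.37134²) ≈ 0.668582 m.
In feet: 0.668582 m ÷ 0.3048 ≈ 2.1935 ft.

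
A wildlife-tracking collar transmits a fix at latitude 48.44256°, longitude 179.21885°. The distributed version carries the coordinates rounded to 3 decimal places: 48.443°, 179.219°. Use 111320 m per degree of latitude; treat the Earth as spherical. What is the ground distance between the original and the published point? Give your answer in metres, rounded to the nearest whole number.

50 metres

The latitude changed by -0.00044° and the longitude by -0.00015°.
N–S: -0.00044° × 111320 m/° = -48.9808 m.
East–west at this latitude: -0.00015° × 111320 × cos 48.443° ≈ -0.00015 × 73845.8 = -11.0769 m.
Distance: √(48.9808² + 11.0769²) ≈ 50.2177 m.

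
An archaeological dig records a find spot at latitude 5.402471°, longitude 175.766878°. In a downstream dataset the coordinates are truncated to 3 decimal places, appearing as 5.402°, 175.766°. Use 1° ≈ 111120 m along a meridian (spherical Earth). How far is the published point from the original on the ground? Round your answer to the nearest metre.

Δlat = 5.402471 − 5.402 = +0.000471°; Δlon = 175.766878 − 175.766 = +0.000878°.
N–S: 0.000471° × 111120 m/° = 52.3375 m.
East–west at this latitude: 0.000878° × 111120 × cos 5.402° ≈ 0.000878 × 110626 = 97.13 m.
Combined displacement = (52.3375² + 97.13²)^½ ≈ 110.333 m.

110 metres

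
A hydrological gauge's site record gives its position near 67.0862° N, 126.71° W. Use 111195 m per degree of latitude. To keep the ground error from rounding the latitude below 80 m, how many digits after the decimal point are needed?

One degree of latitude covers 111195 m.
Rounding to N decimal places gives at most 0.5 × 10⁻ᴺ degrees of error, i.e. 0.5 × 10⁻ᴺ × 111195 m.
Need 0.5 × 111195 × 10⁻ᴺ ≤ 80 → 10⁻ᴺ ≤ 1.439e-03, so N ≥ 2.84.
So 3 decimal places suffice (55.6 m); 2 would allow up to 556 m.

3 decimal places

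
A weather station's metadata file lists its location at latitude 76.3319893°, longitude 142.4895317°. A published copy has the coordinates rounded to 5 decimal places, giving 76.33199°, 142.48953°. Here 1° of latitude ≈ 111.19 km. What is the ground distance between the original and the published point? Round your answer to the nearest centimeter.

The latitude changed by -0.0000007° and the longitude by +0.0000017°.
North–south shift: -0.0000007 × 111190 = -0.077833 m.
East–west at this latitude: 0.0000017° × 111190 × cos 76.332° ≈ 0.0000017 × 26273.7 = 0.0446653 m.
Distance: √(0.077833² + 0.0446653²) ≈ 0.0897383 m.
That is 0.0897383 m = 8.9738 cm.

9 centimeters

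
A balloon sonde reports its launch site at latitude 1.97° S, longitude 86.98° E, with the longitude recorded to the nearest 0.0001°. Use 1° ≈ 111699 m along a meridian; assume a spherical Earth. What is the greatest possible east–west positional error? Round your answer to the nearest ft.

Rounding to 4 decimal places leaves the longitude within ±5e-05° of the true value.
At latitude 1.97° a degree of longitude spans 111699 m × cos 1.97° = 111699 × 0.9994 ≈ 111633 m.
Maximum E–W displacement: 5e-05 × 111633 = 5.58165 m.
In feet: 5.58165 m ÷ 0.3048 ≈ 18.312 ft.

18 ft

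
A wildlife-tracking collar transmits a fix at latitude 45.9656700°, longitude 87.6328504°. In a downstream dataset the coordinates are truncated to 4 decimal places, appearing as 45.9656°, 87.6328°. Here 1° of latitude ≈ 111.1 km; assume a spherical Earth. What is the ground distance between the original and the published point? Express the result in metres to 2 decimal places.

Δlat = 45.9656700 − 45.9656 = +0.0000700°; Δlon = 87.6328504 − 87.6328 = +0.0000504°.
N–S: 0.0000700° × 111100 m/° = 7.777 m.
East–west at this latitude: 0.0000504° × 111100 × cos 45.9656° ≈ 0.0000504 × 77224.5 = 3.89212 m.
Distance: √(7.777² + 3.89212²) ≈ 8.69657 m.

8.70 metres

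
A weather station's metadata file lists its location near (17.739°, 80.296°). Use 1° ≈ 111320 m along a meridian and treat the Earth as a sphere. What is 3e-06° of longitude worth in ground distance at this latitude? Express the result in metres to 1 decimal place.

0.3 metres

One degree of longitude here spans 111320 × cos 17.739° = 111320 × 0.9525 ≈ 106027 m; 3e-06° of that is 0.318082 m.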